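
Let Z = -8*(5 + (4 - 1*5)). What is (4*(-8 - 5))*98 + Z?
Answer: -5128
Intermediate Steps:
Z = -32 (Z = -8*(5 + (4 - 5)) = -8*(5 - 1) = -8*4 = -32)
(4*(-8 - 5))*98 + Z = (4*(-8 - 5))*98 - 32 = (4*(-13))*98 - 32 = -52*98 - 32 = -5096 - 32 = -5128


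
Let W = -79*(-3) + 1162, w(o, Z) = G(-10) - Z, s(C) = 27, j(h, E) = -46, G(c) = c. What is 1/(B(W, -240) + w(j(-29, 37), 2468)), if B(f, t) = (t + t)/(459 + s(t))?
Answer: -81/200798 ≈ -0.00040339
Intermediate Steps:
w(o, Z) = -10 - Z
W = 1399 (W = 237 + 1162 = 1399)
B(f, t) = t/243 (B(f, t) = (t + t)/(459 + 27) = (2*t)/486 = (2*t)*(1/486) = t/243)
1/(B(W, -240) + w(j(-29, 37), 2468)) = 1/((1/243)*(-240) + (-10 - 1*2468)) = 1/(-80/81 + (-10 - 2468)) = 1/(-80/81 - 2478) = 1/(-200798/81) = -81/200798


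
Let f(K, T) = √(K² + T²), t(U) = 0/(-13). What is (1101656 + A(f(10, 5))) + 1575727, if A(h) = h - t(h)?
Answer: 2677383 + 5*√5 ≈ 2.6774e+6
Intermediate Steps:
t(U) = 0 (t(U) = 0*(-1/13) = 0)
A(h) = h (A(h) = h - 1*0 = h + 0 = h)
(1101656 + A(f(10, 5))) + 1575727 = (1101656 + √(10² + 5²)) + 1575727 = (1101656 + √(100 + 25)) + 1575727 = (1101656 + √125) + 1575727 = (1101656 + 5*√5) + 1575727 = 2677383 + 5*√5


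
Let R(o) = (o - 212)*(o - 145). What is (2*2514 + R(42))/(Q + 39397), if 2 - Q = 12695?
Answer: 11269/13352 ≈ 0.84399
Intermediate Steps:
R(o) = (-212 + o)*(-145 + o)
Q = -12693 (Q = 2 - 1*12695 = 2 - 12695 = -12693)
(2*2514 + R(42))/(Q + 39397) = (2*2514 + (30740 + 42**2 - 357*42))/(-12693 + 39397) = (5028 + (30740 + 1764 - 14994))/26704 = (5028 + 17510)*(1/26704) = 22538*(1/26704) = 11269/13352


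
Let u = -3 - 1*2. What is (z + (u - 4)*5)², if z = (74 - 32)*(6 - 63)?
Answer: 5948721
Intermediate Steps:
u = -5 (u = -3 - 2 = -5)
z = -2394 (z = 42*(-57) = -2394)
(z + (u - 4)*5)² = (-2394 + (-5 - 4)*5)² = (-2394 - 9*5)² = (-2394 - 45)² = (-2439)² = 5948721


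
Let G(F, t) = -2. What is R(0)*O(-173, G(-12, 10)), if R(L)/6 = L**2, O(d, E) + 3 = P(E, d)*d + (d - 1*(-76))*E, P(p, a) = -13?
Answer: 0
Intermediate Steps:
O(d, E) = -3 - 13*d + E*(76 + d) (O(d, E) = -3 + (-13*d + (d - 1*(-76))*E) = -3 + (-13*d + (d + 76)*E) = -3 + (-13*d + (76 + d)*E) = -3 + (-13*d + E*(76 + d)) = -3 - 13*d + E*(76 + d))
R(L) = 6*L**2
R(0)*O(-173, G(-12, 10)) = (6*0**2)*(-3 - 13*(-173) + 76*(-2) - 2*(-173)) = (6*0)*(-3 + 2249 - 152 + 346) = 0*2440 = 0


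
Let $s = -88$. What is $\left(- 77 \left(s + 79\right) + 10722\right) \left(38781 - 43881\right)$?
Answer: $-58216500$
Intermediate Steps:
$\left(- 77 \left(s + 79\right) + 10722\right) \left(38781 - 43881\right) = \left(- 77 \left(-88 + 79\right) + 10722\right) \left(38781 - 43881\right) = \left(\left(-77\right) \left(-9\right) + 10722\right) \left(-5100\right) = \left(693 + 10722\right) \left(-5100\right) = 11415 \left(-5100\right) = -58216500$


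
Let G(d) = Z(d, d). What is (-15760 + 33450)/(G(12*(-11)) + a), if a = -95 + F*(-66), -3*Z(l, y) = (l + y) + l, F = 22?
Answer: -3538/283 ≈ -12.502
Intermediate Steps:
Z(l, y) = -2*l/3 - y/3 (Z(l, y) = -((l + y) + l)/3 = -(y + 2*l)/3 = -2*l/3 - y/3)
a = -1547 (a = -95 + 22*(-66) = -95 - 1452 = -1547)
G(d) = -d (G(d) = -2*d/3 - d/3 = -d)
(-15760 + 33450)/(G(12*(-11)) + a) = (-15760 + 33450)/(-12*(-11) - 1547) = 17690/(-1*(-132) - 1547) = 17690/(132 - 1547) = 17690/(-1415) = 17690*(-1/1415) = -3538/283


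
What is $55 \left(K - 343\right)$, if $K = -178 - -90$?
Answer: $-23705$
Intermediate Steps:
$K = -88$ ($K = -178 + 90 = -88$)
$55 \left(K - 343\right) = 55 \left(-88 - 343\right) = 55 \left(-431\right) = -23705$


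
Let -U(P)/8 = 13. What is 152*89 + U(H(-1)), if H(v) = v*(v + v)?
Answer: 13424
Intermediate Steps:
H(v) = 2*v² (H(v) = v*(2*v) = 2*v²)
U(P) = -104 (U(P) = -8*13 = -104)
152*89 + U(H(-1)) = 152*89 - 104 = 13528 - 104 = 13424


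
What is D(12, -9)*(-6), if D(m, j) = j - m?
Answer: 126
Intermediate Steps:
D(12, -9)*(-6) = (-9 - 1*12)*(-6) = (-9 - 12)*(-6) = -21*(-6) = 126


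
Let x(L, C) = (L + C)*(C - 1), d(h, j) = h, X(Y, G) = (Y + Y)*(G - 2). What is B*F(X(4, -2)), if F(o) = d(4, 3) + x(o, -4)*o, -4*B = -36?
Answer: -51804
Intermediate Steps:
X(Y, G) = 2*Y*(-2 + G) (X(Y, G) = (2*Y)*(-2 + G) = 2*Y*(-2 + G))
B = 9 (B = -1/4*(-36) = 9)
x(L, C) = (-1 + C)*(C + L) (x(L, C) = (C + L)*(-1 + C) = (-1 + C)*(C + L))
F(o) = 4 + o*(20 - 5*o) (F(o) = 4 + ((-4)**2 - 1*(-4) - o - 4*o)*o = 4 + (16 + 4 - o - 4*o)*o = 4 + (20 - 5*o)*o = 4 + o*(20 - 5*o))
B*F(X(4, -2)) = 9*(4 - 5*2*4*(-2 - 2)*(-4 + 2*4*(-2 - 2))) = 9*(4 - 5*2*4*(-4)*(-4 + 2*4*(-4))) = 9*(4 - 5*(-32)*(-4 - 32)) = 9*(4 - 5*(-32)*(-36)) = 9*(4 - 5760) = 9*(-5756) = -51804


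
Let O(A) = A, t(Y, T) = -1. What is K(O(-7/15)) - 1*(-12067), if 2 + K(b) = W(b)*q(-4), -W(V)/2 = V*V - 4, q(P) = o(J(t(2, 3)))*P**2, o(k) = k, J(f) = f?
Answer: 2687393/225 ≈ 11944.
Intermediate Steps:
q(P) = -P**2
W(V) = 8 - 2*V**2 (W(V) = -2*(V*V - 4) = -2*(V**2 - 4) = -2*(-4 + V**2) = 8 - 2*V**2)
K(b) = -130 + 32*b**2 (K(b) = -2 + (8 - 2*b**2)*(-1*(-4)**2) = -2 + (8 - 2*b**2)*(-1*16) = -2 + (8 - 2*b**2)*(-16) = -2 + (-128 + 32*b**2) = -130 + 32*b**2)
K(O(-7/15)) - 1*(-12067) = (-130 + 32*(-7/15)**2) - 1*(-12067) = (-130 + 32*(-7*1/15)**2) + 12067 = (-130 + 32*(-7/15)**2) + 12067 = (-130 + 32*(49/225)) + 12067 = (-130 + 1568/225) + 12067 = -27682/225 + 12067 = 2687393/225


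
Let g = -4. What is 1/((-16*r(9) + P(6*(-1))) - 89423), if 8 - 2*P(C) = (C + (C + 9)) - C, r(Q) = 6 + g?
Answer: -2/178905 ≈ -1.1179e-5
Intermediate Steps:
r(Q) = 2 (r(Q) = 6 - 4 = 2)
P(C) = -½ - C/2 (P(C) = 4 - ((C + (C + 9)) - C)/2 = 4 - ((C + (9 + C)) - C)/2 = 4 - ((9 + 2*C) - C)/2 = 4 - (9 + C)/2 = 4 + (-9/2 - C/2) = -½ - C/2)
1/((-16*r(9) + P(6*(-1))) - 89423) = 1/((-16*2 + (-½ - 3*(-1))) - 89423) = 1/((-32 + (-½ - ½*(-6))) - 89423) = 1/((-32 + (-½ + 3)) - 89423) = 1/((-32 + 5/2) - 89423) = 1/(-59/2 - 89423) = 1/(-178905/2) = -2/178905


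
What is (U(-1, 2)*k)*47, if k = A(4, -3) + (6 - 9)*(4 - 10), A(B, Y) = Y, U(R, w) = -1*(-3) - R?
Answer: 2820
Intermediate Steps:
U(R, w) = 3 - R
k = 15 (k = -3 + (6 - 9)*(4 - 10) = -3 - 3*(-6) = -3 + 18 = 15)
(U(-1, 2)*k)*47 = ((3 - 1*(-1))*15)*47 = ((3 + 1)*15)*47 = (4*15)*47 = 60*47 = 2820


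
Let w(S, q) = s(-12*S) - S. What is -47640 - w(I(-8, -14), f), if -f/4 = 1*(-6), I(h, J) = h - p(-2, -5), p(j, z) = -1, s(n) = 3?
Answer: -47650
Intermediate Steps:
I(h, J) = 1 + h (I(h, J) = h - 1*(-1) = h + 1 = 1 + h)
f = 24 (f = -4*(-6) = 24)
w(S, q) = 3 - S
-47640 - w(I(-8, -14), f) = -47640 - (3 - (1 - 8)) = -47640 - (3 - 1*(-7)) = -47640 - (3 + 7) = -47640 - 1*10 = -47640 - 10 = -47650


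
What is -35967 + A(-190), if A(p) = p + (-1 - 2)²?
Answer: -36148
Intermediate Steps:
A(p) = 9 + p (A(p) = p + (-3)² = p + 9 = 9 + p)
-35967 + A(-190) = -35967 + (9 - 190) = -35967 - 181 = -36148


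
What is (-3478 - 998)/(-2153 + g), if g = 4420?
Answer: -4476/2267 ≈ -1.9744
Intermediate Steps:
(-3478 - 998)/(-2153 + g) = (-3478 - 998)/(-2153 + 4420) = -4476/2267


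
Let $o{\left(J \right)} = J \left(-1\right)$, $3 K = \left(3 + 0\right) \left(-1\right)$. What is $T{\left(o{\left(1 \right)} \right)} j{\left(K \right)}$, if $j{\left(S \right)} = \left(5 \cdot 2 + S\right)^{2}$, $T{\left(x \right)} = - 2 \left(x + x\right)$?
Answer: $324$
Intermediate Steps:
$K = -1$ ($K = \frac{\left(3 + 0\right) \left(-1\right)}{3} = \frac{3 \left(-1\right)}{3} = \frac{1}{3} \left(-3\right) = -1$)
$o{\left(J \right)} = - J$
$T{\left(x \right)} = - 4 x$ ($T{\left(x \right)} = - 2 \cdot 2 x = - 4 x$)
$j{\left(S \right)} = \left(10 + S\right)^{2}$
$T{\left(o{\left(1 \right)} \right)} j{\left(K \right)} = - 4 \left(\left(-1\right) 1\right) \left(10 - 1\right)^{2} = \left(-4\right) \left(-1\right) 9^{2} = 4 \cdot 81 = 324$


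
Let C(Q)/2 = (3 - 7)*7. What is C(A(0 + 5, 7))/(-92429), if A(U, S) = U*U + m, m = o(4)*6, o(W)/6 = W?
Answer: 56/92429 ≈ 0.00060587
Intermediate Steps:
o(W) = 6*W
m = 144 (m = (6*4)*6 = 24*6 = 144)
A(U, S) = 144 + U² (A(U, S) = U*U + 144 = U² + 144 = 144 + U²)
C(Q) = -56 (C(Q) = 2*((3 - 7)*7) = 2*(-4*7) = 2*(-28) = -56)
C(A(0 + 5, 7))/(-92429) = -56/(-92429) = -56*(-1/92429) = 56/92429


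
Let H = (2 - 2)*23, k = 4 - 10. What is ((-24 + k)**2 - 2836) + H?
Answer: -1936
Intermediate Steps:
k = -6
H = 0 (H = 0*23 = 0)
((-24 + k)**2 - 2836) + H = ((-24 - 6)**2 - 2836) + 0 = ((-30)**2 - 2836) + 0 = (900 - 2836) + 0 = -1936 + 0 = -1936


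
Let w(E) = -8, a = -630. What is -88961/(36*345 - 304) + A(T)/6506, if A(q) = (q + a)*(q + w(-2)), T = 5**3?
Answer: -647327063/39413348 ≈ -16.424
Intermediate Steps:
T = 125
A(q) = (-630 + q)*(-8 + q) (A(q) = (q - 630)*(q - 8) = (-630 + q)*(-8 + q))
-88961/(36*345 - 304) + A(T)/6506 = -88961/(36*345 - 304) + (5040 + 125**2 - 638*125)/6506 = -88961/(12420 - 304) + (5040 + 15625 - 79750)*(1/6506) = -88961/12116 - 59085*1/6506 = -88961*1/12116 - 59085/6506 = -88961/12116 - 59085/6506 = -647327063/39413348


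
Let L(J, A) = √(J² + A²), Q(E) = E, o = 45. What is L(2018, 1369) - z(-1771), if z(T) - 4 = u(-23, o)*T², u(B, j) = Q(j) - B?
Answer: -213277992 + √5946485 ≈ -2.1328e+8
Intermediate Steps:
u(B, j) = j - B
z(T) = 4 + 68*T² (z(T) = 4 + (45 - 1*(-23))*T² = 4 + (45 + 23)*T² = 4 + 68*T²)
L(J, A) = √(A² + J²)
L(2018, 1369) - z(-1771) = √(1369² + 2018²) - (4 + 68*(-1771)²) = √(1874161 + 4072324) - (4 + 68*3136441) = √5946485 - (4 + 213277988) = √5946485 - 1*213277992 = √5946485 - 213277992 = -213277992 + √5946485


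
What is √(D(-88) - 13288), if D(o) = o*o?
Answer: 6*I*√154 ≈ 74.458*I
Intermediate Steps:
D(o) = o²
√(D(-88) - 13288) = √((-88)² - 13288) = √(7744 - 13288) = √(-5544) = 6*I*√154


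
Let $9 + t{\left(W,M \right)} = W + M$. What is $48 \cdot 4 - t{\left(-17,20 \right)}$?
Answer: $198$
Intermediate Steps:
$t{\left(W,M \right)} = -9 + M + W$ ($t{\left(W,M \right)} = -9 + \left(W + M\right) = -9 + \left(M + W\right) = -9 + M + W$)
$48 \cdot 4 - t{\left(-17,20 \right)} = 48 \cdot 4 - \left(-9 + 20 - 17\right) = 192 - -6 = 192 + 6 = 198$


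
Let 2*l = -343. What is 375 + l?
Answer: 407/2 ≈ 203.50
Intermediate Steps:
l = -343/2 (l = (½)*(-343) = -343/2 ≈ -171.50)
375 + l = 375 - 343/2 = 407/2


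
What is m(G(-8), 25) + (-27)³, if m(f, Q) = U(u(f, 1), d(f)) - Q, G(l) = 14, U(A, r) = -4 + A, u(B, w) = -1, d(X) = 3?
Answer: -19713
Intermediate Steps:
m(f, Q) = -5 - Q (m(f, Q) = (-4 - 1) - Q = -5 - Q)
m(G(-8), 25) + (-27)³ = (-5 - 1*25) + (-27)³ = (-5 - 25) - 19683 = -30 - 19683 = -19713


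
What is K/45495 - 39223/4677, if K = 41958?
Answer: -58822697/7880745 ≈ -7.4641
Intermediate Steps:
K/45495 - 39223/4677 = 41958/45495 - 39223/4677 = 41958*(1/45495) - 39223*1/4677 = 1554/1685 - 39223/4677 = -58822697/7880745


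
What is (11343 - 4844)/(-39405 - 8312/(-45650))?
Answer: -148339675/899414969 ≈ -0.16493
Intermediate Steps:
(11343 - 4844)/(-39405 - 8312/(-45650)) = 6499/(-39405 - 8312*(-1/45650)) = 6499/(-39405 + 4156/22825) = 6499/(-899414969/22825) = 6499*(-22825/899414969) = -148339675/899414969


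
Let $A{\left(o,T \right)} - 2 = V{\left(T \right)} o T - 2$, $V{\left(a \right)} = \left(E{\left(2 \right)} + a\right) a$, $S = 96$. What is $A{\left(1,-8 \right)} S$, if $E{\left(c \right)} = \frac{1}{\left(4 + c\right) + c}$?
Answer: $-48384$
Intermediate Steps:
$E{\left(c \right)} = \frac{1}{4 + 2 c}$
$V{\left(a \right)} = a \left(\frac{1}{8} + a\right)$ ($V{\left(a \right)} = \left(\frac{1}{2 \left(2 + 2\right)} + a\right) a = \left(\frac{1}{2 \cdot 4} + a\right) a = \left(\frac{1}{2} \cdot \frac{1}{4} + a\right) a = \left(\frac{1}{8} + a\right) a = a \left(\frac{1}{8} + a\right)$)
$A{\left(o,T \right)} = o T^{2} \left(\frac{1}{8} + T\right)$ ($A{\left(o,T \right)} = 2 + \left(T \left(\frac{1}{8} + T\right) o T - 2\right) = 2 + \left(T o \left(\frac{1}{8} + T\right) T - 2\right) = 2 + \left(o T^{2} \left(\frac{1}{8} + T\right) - 2\right) = 2 + \left(-2 + o T^{2} \left(\frac{1}{8} + T\right)\right) = o T^{2} \left(\frac{1}{8} + T\right)$)
$A{\left(1,-8 \right)} S = \frac{1}{8} \cdot 1 \left(-8\right)^{2} \left(1 + 8 \left(-8\right)\right) 96 = \frac{1}{8} \cdot 1 \cdot 64 \left(1 - 64\right) 96 = \frac{1}{8} \cdot 1 \cdot 64 \left(-63\right) 96 = \left(-504\right) 96 = -48384$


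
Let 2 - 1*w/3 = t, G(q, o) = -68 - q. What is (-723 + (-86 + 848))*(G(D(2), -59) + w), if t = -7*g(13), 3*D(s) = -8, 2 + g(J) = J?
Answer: 6695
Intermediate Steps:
g(J) = -2 + J
D(s) = -8/3 (D(s) = (1/3)*(-8) = -8/3)
t = -77 (t = -7*(-2 + 13) = -7*11 = -77)
w = 237 (w = 6 - 3*(-77) = 6 + 231 = 237)
(-723 + (-86 + 848))*(G(D(2), -59) + w) = (-723 + (-86 + 848))*((-68 - 1*(-8/3)) + 237) = (-723 + 762)*((-68 + 8/3) + 237) = 39*(-196/3 + 237) = 39*(515/3) = 6695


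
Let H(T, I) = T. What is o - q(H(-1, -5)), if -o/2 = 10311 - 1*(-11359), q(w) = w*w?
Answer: -43341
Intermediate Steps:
q(w) = w²
o = -43340 (o = -2*(10311 - 1*(-11359)) = -2*(10311 + 11359) = -2*21670 = -43340)
o - q(H(-1, -5)) = -43340 - 1*(-1)² = -43340 - 1*1 = -43340 - 1 = -43341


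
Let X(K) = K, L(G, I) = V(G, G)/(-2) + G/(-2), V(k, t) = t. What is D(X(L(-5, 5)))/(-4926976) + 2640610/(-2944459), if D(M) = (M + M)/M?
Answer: -132757428411/148033457408 ≈ -0.89681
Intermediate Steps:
L(G, I) = -G (L(G, I) = G/(-2) + G/(-2) = G*(-½) + G*(-½) = -G/2 - G/2 = -G)
D(M) = 2 (D(M) = (2*M)/M = 2)
D(X(L(-5, 5)))/(-4926976) + 2640610/(-2944459) = 2/(-4926976) + 2640610/(-2944459) = 2*(-1/4926976) + 2640610*(-1/2944459) = -1/2463488 - 53890/60091 = -132757428411/148033457408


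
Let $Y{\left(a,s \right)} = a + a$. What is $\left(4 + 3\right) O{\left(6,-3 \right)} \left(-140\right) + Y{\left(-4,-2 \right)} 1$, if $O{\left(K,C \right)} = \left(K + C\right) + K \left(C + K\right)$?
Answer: $-20588$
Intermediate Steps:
$Y{\left(a,s \right)} = 2 a$
$O{\left(K,C \right)} = C + K + K \left(C + K\right)$ ($O{\left(K,C \right)} = \left(C + K\right) + K \left(C + K\right) = C + K + K \left(C + K\right)$)
$\left(4 + 3\right) O{\left(6,-3 \right)} \left(-140\right) + Y{\left(-4,-2 \right)} 1 = \left(4 + 3\right) \left(-3 + 6 + 6^{2} - 18\right) \left(-140\right) + 2 \left(-4\right) 1 = 7 \left(-3 + 6 + 36 - 18\right) \left(-140\right) - 8 = 7 \cdot 21 \left(-140\right) - 8 = 147 \left(-140\right) - 8 = -20580 - 8 = -20588$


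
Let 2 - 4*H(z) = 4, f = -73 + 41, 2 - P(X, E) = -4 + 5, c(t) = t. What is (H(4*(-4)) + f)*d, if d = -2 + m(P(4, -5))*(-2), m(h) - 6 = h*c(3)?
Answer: 650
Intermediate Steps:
P(X, E) = 1 (P(X, E) = 2 - (-4 + 5) = 2 - 1*1 = 2 - 1 = 1)
m(h) = 6 + 3*h (m(h) = 6 + h*3 = 6 + 3*h)
f = -32
H(z) = -½ (H(z) = ½ - ¼*4 = ½ - 1 = -½)
d = -20 (d = -2 + (6 + 3*1)*(-2) = -2 + (6 + 3)*(-2) = -2 + 9*(-2) = -2 - 18 = -20)
(H(4*(-4)) + f)*d = (-½ - 32)*(-20) = -65/2*(-20) = 650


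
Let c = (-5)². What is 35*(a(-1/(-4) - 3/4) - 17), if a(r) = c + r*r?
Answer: 1155/4 ≈ 288.75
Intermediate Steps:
c = 25
a(r) = 25 + r² (a(r) = 25 + r*r = 25 + r²)
35*(a(-1/(-4) - 3/4) - 17) = 35*((25 + (-1/(-4) - 3/4)²) - 17) = 35*((25 + (-1*(-¼) - 3*¼)²) - 17) = 35*((25 + (¼ - ¾)²) - 17) = 35*((25 + (-½)²) - 17) = 35*((25 + ¼) - 17) = 35*(101/4 - 17) = 35*(33/4) = 1155/4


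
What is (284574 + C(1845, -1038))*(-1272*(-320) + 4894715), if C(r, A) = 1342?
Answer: 1515856582580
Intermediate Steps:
(284574 + C(1845, -1038))*(-1272*(-320) + 4894715) = (284574 + 1342)*(-1272*(-320) + 4894715) = 285916*(407040 + 4894715) = 285916*5301755 = 1515856582580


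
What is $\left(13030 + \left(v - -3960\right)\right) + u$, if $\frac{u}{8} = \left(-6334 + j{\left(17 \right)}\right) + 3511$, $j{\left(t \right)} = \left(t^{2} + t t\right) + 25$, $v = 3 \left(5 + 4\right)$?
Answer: $-743$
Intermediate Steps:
$v = 27$ ($v = 3 \cdot 9 = 27$)
$j{\left(t \right)} = 25 + 2 t^{2}$ ($j{\left(t \right)} = \left(t^{2} + t^{2}\right) + 25 = 2 t^{2} + 25 = 25 + 2 t^{2}$)
$u = -17760$ ($u = 8 \left(\left(-6334 + \left(25 + 2 \cdot 17^{2}\right)\right) + 3511\right) = 8 \left(\left(-6334 + \left(25 + 2 \cdot 289\right)\right) + 3511\right) = 8 \left(\left(-6334 + \left(25 + 578\right)\right) + 3511\right) = 8 \left(\left(-6334 + 603\right) + 3511\right) = 8 \left(-5731 + 3511\right) = 8 \left(-2220\right) = -17760$)
$\left(13030 + \left(v - -3960\right)\right) + u = \left(13030 + \left(27 - -3960\right)\right) - 17760 = \left(13030 + \left(27 + 3960\right)\right) - 17760 = \left(13030 + 3987\right) - 17760 = 17017 - 17760 = -743$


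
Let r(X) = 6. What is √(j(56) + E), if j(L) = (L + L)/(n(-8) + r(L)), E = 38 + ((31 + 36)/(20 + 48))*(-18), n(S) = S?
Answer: 9*I*√510/34 ≈ 5.9779*I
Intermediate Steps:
E = 689/34 (E = 38 + (67/68)*(-18) = 38 - 603/34 = 689/34 ≈ 20.265)
j(L) = -L (j(L) = (L + L)/(-8 + 6) = (2*L)/(-2) = (2*L)*(-½) = -L)
√(j(56) + E) = √(-1*56 + 689/34) = √(-56 + 689/34) = √(-1215/34) = 9*I*√510/34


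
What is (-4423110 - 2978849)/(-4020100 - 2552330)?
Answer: 7401959/6572430 ≈ 1.1262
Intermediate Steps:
(-4423110 - 2978849)/(-4020100 - 2552330) = -7401959/(-6572430) = -7401959*(-1/6572430) = 7401959/6572430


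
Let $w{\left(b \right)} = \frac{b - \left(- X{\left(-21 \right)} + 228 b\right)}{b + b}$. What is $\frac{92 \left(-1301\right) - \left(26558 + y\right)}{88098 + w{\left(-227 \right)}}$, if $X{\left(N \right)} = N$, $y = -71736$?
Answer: $- \frac{8457339}{9986246} \approx -0.8469$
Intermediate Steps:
$w{\left(b \right)} = \frac{-21 - 227 b}{2 b}$ ($w{\left(b \right)} = \frac{b - \left(21 + 228 b\right)}{b + b} = \frac{b - \left(21 + 228 b\right)}{2 b} = \left(-21 - 227 b\right) \frac{1}{2 b} = \frac{-21 - 227 b}{2 b}$)
$\frac{92 \left(-1301\right) - \left(26558 + y\right)}{88098 + w{\left(-227 \right)}} = \frac{92 \left(-1301\right) + \left(69614 - \left(-71736 + 96172\right)\right)}{88098 + \frac{-21 - -51529}{2 \left(-227\right)}} = \frac{-119692 + \left(69614 - 24436\right)}{88098 + \frac{1}{2} \left(- \frac{1}{227}\right) \left(-21 + 51529\right)} = \frac{-119692 + \left(69614 - 24436\right)}{88098 + \frac{1}{2} \left(- \frac{1}{227}\right) 51508} = \frac{-119692 + 45178}{88098 - \frac{25754}{227}} = - \frac{74514}{\frac{19972492}{227}} = \left(-74514\right) \frac{227}{19972492} = - \frac{8457339}{9986246}$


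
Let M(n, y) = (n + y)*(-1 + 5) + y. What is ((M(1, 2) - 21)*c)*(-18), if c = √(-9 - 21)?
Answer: 126*I*√30 ≈ 690.13*I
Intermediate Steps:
M(n, y) = 4*n + 5*y (M(n, y) = (n + y)*4 + y = (4*n + 4*y) + y = 4*n + 5*y)
c = I*√30 (c = √(-30) = I*√30 ≈ 5.4772*I)
((M(1, 2) - 21)*c)*(-18) = (((4*1 + 5*2) - 21)*(I*√30))*(-18) = (((4 + 10) - 21)*(I*√30))*(-18) = ((14 - 21)*(I*√30))*(-18) = -7*I*√30*(-18) = 126*I*√30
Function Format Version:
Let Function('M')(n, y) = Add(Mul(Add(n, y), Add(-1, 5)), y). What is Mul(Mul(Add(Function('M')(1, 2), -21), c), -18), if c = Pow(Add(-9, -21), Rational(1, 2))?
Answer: Mul(126, I, Pow(30, Rational(1, 2))) ≈ Mul(690.13, I)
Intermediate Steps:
Function('M')(n, y) = Add(Mul(4, n), Mul(5, y)) (Function('M')(n, y) = Add(Mul(Add(n, y), 4), y) = Add(Add(Mul(4, n), Mul(4, y)), y) = Add(Mul(4, n), Mul(5, y)))
c = Mul(I, Pow(30, Rational(1, 2))) (c = Pow(-30, Rational(1, 2)) = Mul(I, Pow(30, Rational(1, 2))) ≈ Mul(5.4772, I))
Mul(Mul(Add(Function('M')(1, 2), -21), c), -18) = Mul(Mul(Add(Add(Mul(4, 1), Mul(5, 2)), -21), Mul(I, Pow(30, Rational(1, 2)))), -18) = Mul(Mul(Add(Add(4, 10), -21), Mul(I, Pow(30, Rational(1, 2)))), -18) = Mul(Mul(Add(14, -21), Mul(I, Pow(30, Rational(1, 2)))), -18) = Mul(Mul(-7, Mul(I, Pow(30, Rational(1, 2)))), -18) = Mul(Mul(-7, I, Pow(30, Rational(1, 2))), -18) = Mul(126, I, Pow(30, Rational(1, 2)))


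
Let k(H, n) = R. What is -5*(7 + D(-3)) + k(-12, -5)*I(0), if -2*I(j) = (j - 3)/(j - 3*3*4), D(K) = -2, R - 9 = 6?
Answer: -205/8 ≈ -25.625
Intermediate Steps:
R = 15 (R = 9 + 6 = 15)
k(H, n) = 15
I(j) = -(-3 + j)/(2*(-36 + j)) (I(j) = -(j - 3)/(2*(j - 3*3*4)) = -(-3 + j)/(2*(j - 9*4)) = -(-3 + j)/(2*(j - 36)) = -(-3 + j)/(2*(-36 + j)))
-5*(7 + D(-3)) + k(-12, -5)*I(0) = -5*(7 - 2) + 15*((3 - 1*0)/(2*(-36 + 0))) = -5*5 + 15*((½)*(3 + 0)/(-36)) = -25 + 15*((½)*(-1/36)*3) = -25 + 15*(-1/24) = -25 - 5/8 = -205/8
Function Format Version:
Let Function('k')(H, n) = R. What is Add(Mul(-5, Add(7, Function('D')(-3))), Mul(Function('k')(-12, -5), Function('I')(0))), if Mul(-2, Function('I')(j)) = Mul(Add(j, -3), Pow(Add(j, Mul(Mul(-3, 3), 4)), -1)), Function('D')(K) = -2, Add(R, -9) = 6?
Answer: Rational(-205, 8) ≈ -25.625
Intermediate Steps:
R = 15 (R = Add(9, 6) = 15)
Function('k')(H, n) = 15
Function('I')(j) = Mul(Rational(-1, 2), Pow(Add(-36, j), -1), Add(-3, j)) (Function('I')(j) = Mul(Rational(-1, 2), Mul(Add(j, -3), Pow(Add(j, Mul(Mul(-3, 3), 4)), -1))) = Mul(Rational(-1, 2), Mul(Add(-3, j), Pow(Add(j, Mul(-9, 4)), -1))) = Mul(Rational(-1, 2), Mul(Add(-3, j), Pow(Add(j, -36), -1))) = Mul(Rational(-1, 2), Mul(Add(-3, j), Pow(Add(-36, j), -1))) = Mul(Rational(-1, 2), Mul(Pow(Add(-36, j), -1), Add(-3, j))) = Mul(Rational(-1, 2), Pow(Add(-36, j), -1), Add(-3, j)))
Add(Mul(-5, Add(7, Function('D')(-3))), Mul(Function('k')(-12, -5), Function('I')(0))) = Add(Mul(-5, Add(7, -2)), Mul(15, Mul(Rational(1, 2), Pow(Add(-36, 0), -1), Add(3, Mul(-1, 0))))) = Add(Mul(-5, 5), Mul(15, Mul(Rational(1, 2), Pow(-36, -1), Add(3, 0)))) = Add(-25, Mul(15, Mul(Rational(1, 2), Rational(-1, 36), 3))) = Add(-25, Mul(15, Rational(-1, 24))) = Add(-25, Rational(-5, 8)) = Rational(-205, 8)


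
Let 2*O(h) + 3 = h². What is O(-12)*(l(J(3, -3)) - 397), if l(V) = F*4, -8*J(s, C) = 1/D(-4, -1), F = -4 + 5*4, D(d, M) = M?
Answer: -46953/2 ≈ -23477.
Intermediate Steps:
F = 16 (F = -4 + 20 = 16)
J(s, C) = ⅛ (J(s, C) = -⅛/(-1) = -⅛*(-1) = ⅛)
l(V) = 64 (l(V) = 16*4 = 64)
O(h) = -3/2 + h²/2
O(-12)*(l(J(3, -3)) - 397) = (-3/2 + (½)*(-12)²)*(64 - 397) = (-3/2 + (½)*144)*(-333) = (-3/2 + 72)*(-333) = (141/2)*(-333) = -46953/2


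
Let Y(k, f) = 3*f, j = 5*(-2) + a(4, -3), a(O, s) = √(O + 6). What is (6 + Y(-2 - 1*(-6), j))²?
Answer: 666 - 144*√10 ≈ 210.63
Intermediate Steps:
a(O, s) = √(6 + O)
j = -10 + √10 (j = 5*(-2) + √(6 + 4) = -10 + √10 ≈ -6.8377)
(6 + Y(-2 - 1*(-6), j))² = (6 + 3*(-10 + √10))² = (6 + (-30 + 3*√10))² = (-24 + 3*√10)²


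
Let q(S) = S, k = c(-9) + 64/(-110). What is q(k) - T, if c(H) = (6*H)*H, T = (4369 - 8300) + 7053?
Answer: -145012/55 ≈ -2636.6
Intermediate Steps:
T = 3122 (T = -3931 + 7053 = 3122)
c(H) = 6*H²
k = 26698/55 (k = 6*(-9)² + 64/(-110) = 6*81 + 64*(-1/110) = 486 - 32/55 = 26698/55 ≈ 485.42)
q(k) - T = 26698/55 - 1*3122 = 26698/55 - 3122 = -145012/55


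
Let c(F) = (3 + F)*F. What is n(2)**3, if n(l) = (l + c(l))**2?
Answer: 2985984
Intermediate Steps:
c(F) = F*(3 + F)
n(l) = (l + l*(3 + l))**2
n(2)**3 = (2**2*(4 + 2)**2)**3 = (4*6**2)**3 = (4*36)**3 = 144**3 = 2985984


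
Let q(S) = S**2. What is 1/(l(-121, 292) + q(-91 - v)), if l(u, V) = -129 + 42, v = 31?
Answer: 1/14797 ≈ 6.7581e-5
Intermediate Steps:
l(u, V) = -87
1/(l(-121, 292) + q(-91 - v)) = 1/(-87 + (-91 - 1*31)**2) = 1/(-87 + (-91 - 31)**2) = 1/(-87 + (-122)**2) = 1/(-87 + 14884) = 1/14797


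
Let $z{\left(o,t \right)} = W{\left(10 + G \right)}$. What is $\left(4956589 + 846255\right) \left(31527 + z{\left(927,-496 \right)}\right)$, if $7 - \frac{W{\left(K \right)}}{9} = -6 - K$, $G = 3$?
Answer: $184304128284$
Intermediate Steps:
$W{\left(K \right)} = 117 + 9 K$ ($W{\left(K \right)} = 63 - 9 \left(-6 - K\right) = 63 + \left(54 + 9 K\right) = 117 + 9 K$)
$z{\left(o,t \right)} = 234$ ($z{\left(o,t \right)} = 117 + 9 \left(10 + 3\right) = 117 + 9 \cdot 13 = 117 + 117 = 234$)
$\left(4956589 + 846255\right) \left(31527 + z{\left(927,-496 \right)}\right) = \left(4956589 + 846255\right) \left(31527 + 234\right) = 5802844 \cdot 31761 = 184304128284$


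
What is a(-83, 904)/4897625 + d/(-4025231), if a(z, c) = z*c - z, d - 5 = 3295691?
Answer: -16442770160219/19714071976375 ≈ -0.83406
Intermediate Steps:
d = 3295696 (d = 5 + 3295691 = 3295696)
a(z, c) = -z + c*z (a(z, c) = c*z - z = -z + c*z)
a(-83, 904)/4897625 + d/(-4025231) = -83*(-1 + 904)/4897625 + 3295696/(-4025231) = -83*903*(1/4897625) + 3295696*(-1/4025231) = -74949*1/4897625 - 3295696/4025231 = -74949/4897625 - 3295696/4025231 = -16442770160219/19714071976375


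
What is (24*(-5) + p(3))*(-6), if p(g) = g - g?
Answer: 720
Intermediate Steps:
p(g) = 0
(24*(-5) + p(3))*(-6) = (24*(-5) + 0)*(-6) = (-120 + 0)*(-6) = -120*(-6) = 720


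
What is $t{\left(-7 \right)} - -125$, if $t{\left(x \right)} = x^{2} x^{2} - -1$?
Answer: $2527$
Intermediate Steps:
$t{\left(x \right)} = 1 + x^{4}$ ($t{\left(x \right)} = x^{4} + 1 = 1 + x^{4}$)
$t{\left(-7 \right)} - -125 = \left(1 + \left(-7\right)^{4}\right) - -125 = \left(1 + 2401\right) + 125 = 2402 + 125 = 2527$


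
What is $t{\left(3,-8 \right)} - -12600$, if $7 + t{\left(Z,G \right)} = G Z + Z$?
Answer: $12572$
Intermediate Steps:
$t{\left(Z,G \right)} = -7 + Z + G Z$ ($t{\left(Z,G \right)} = -7 + \left(G Z + Z\right) = -7 + \left(Z + G Z\right) = -7 + Z + G Z$)
$t{\left(3,-8 \right)} - -12600 = \left(-7 + 3 - 24\right) - -12600 = \left(-7 + 3 - 24\right) + 12600 = -28 + 12600 = 12572$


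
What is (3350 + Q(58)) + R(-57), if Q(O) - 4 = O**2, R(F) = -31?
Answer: 6687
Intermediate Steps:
Q(O) = 4 + O**2
(3350 + Q(58)) + R(-57) = (3350 + (4 + 58**2)) - 31 = (3350 + (4 + 3364)) - 31 = (3350 + 3368) - 31 = 6718 - 31 = 6687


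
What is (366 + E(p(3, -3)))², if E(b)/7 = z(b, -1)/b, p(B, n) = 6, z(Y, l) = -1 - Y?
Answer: 4609609/36 ≈ 1.2804e+5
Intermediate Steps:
E(b) = 7*(-1 - b)/b (E(b) = 7*((-1 - b)/b) = 7*(-1 - b)/b)
(366 + E(p(3, -3)))² = (366 + (-7 - 7/6))² = (366 - 49/6)² = (2147/6)² = 4609609/36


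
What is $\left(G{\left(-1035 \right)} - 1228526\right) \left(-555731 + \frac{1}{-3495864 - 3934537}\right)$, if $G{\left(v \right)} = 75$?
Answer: $\frac{5072647846930433532}{7430401} \approx 6.8269 \cdot 10^{11}$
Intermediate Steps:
$\left(G{\left(-1035 \right)} - 1228526\right) \left(-555731 + \frac{1}{-3495864 - 3934537}\right) = \left(75 - 1228526\right) \left(-555731 + \frac{1}{-3495864 - 3934537}\right) = - 1228451 \left(-555731 + \frac{1}{-7430401}\right) = - 1228451 \left(-555731 - \frac{1}{7430401}\right) = \left(-1228451\right) \left(- \frac{4129304178132}{7430401}\right) = \frac{5072647846930433532}{7430401}$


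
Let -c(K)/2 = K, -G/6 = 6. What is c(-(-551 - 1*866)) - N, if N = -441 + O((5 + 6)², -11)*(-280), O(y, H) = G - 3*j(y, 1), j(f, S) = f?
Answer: -114113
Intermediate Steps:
G = -36 (G = -6*6 = -36)
O(y, H) = -36 - 3*y
N = 111279 (N = -441 + (-36 - 3*(5 + 6)²)*(-280) = -441 + (-36 - 3*11²)*(-280) = -441 + (-36 - 3*121)*(-280) = -441 + (-36 - 363)*(-280) = -441 - 399*(-280) = -441 + 111720 = 111279)
c(K) = -2*K
c(-(-551 - 1*866)) - N = -(-2)*(-551 - 1*866) - 1*111279 = -(-2)*(-551 - 866) - 111279 = -(-2)*(-1417) - 111279 = -2*1417 - 111279 = -2834 - 111279 = -114113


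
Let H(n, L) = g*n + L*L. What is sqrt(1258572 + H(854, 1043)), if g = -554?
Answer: 3*sqrt(208145) ≈ 1368.7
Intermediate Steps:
H(n, L) = L**2 - 554*n (H(n, L) = -554*n + L*L = -554*n + L**2 = L**2 - 554*n)
sqrt(1258572 + H(854, 1043)) = sqrt(1258572 + (1043**2 - 554*854)) = sqrt(1258572 + (1087849 - 473116)) = sqrt(1258572 + 614733) = sqrt(1873305) = 3*sqrt(208145)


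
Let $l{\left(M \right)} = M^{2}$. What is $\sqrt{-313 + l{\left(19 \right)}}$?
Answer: $4 \sqrt{3} \approx 6.9282$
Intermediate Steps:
$\sqrt{-313 + l{\left(19 \right)}} = \sqrt{-313 + 19^{2}} = \sqrt{-313 + 361} = \sqrt{48} = 4 \sqrt{3}$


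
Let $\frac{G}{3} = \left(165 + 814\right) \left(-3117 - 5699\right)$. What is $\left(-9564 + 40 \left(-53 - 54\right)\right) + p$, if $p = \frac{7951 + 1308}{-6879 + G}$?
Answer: $- \frac{358552285783}{25899471} \approx -13844.0$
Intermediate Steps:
$G = -25892592$ ($G = 3 \left(165 + 814\right) \left(-3117 - 5699\right) = 3 \cdot 979 \left(-8816\right) = 3 \left(-8630864\right) = -25892592$)
$p = - \frac{9259}{25899471}$ ($p = \frac{7951 + 1308}{-6879 - 25892592} = \frac{9259}{-25899471} = 9259 \left(- \frac{1}{25899471}\right) = - \frac{9259}{25899471} \approx -0.0003575$)
$\left(-9564 + 40 \left(-53 - 54\right)\right) + p = \left(-9564 + 40 \left(-53 - 54\right)\right) - \frac{9259}{25899471} = \left(-9564 + 40 \left(-107\right)\right) - \frac{9259}{25899471} = \left(-9564 - 4280\right) - \frac{9259}{25899471} = -13844 - \frac{9259}{25899471} = - \frac{358552285783}{25899471}$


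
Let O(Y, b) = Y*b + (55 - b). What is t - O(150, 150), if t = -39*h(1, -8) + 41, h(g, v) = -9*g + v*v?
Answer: -24509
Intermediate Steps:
h(g, v) = v² - 9*g (h(g, v) = -9*g + v² = v² - 9*g)
O(Y, b) = 55 - b + Y*b
t = -2104 (t = -39*((-8)² - 9*1) + 41 = -39*(64 - 9) + 41 = -39*55 + 41 = -2145 + 41 = -2104)
t - O(150, 150) = -2104 - (55 - 1*150 + 150*150) = -2104 - (55 - 150 + 22500) = -2104 - 1*22405 = -2104 - 22405 = -24509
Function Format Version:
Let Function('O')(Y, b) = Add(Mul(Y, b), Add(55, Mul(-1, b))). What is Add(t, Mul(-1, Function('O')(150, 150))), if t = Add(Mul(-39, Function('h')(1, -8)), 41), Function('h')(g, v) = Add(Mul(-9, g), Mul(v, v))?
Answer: -24509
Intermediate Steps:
Function('h')(g, v) = Add(Pow(v, 2), Mul(-9, g)) (Function('h')(g, v) = Add(Mul(-9, g), Pow(v, 2)) = Add(Pow(v, 2), Mul(-9, g)))
Function('O')(Y, b) = Add(55, Mul(-1, b), Mul(Y, b))
t = -2104 (t = Add(Mul(-39, Add(Pow(-8, 2), Mul(-9, 1))), 41) = Add(Mul(-39, Add(64, -9)), 41) = Add(Mul(-39, 55), 41) = Add(-2145, 41) = -2104)
Add(t, Mul(-1, Function('O')(150, 150))) = Add(-2104, Mul(-1, Add(55, Mul(-1, 150), Mul(150, 150)))) = Add(-2104, Mul(-1, Add(55, -150, 22500))) = Add(-2104, Mul(-1, 22405)) = Add(-2104, -22405) = -24509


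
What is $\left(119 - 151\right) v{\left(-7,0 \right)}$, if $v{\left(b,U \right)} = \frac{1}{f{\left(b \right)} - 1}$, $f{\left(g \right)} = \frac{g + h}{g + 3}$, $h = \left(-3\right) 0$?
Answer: $- \frac{128}{3} \approx -42.667$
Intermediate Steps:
$h = 0$
$f{\left(g \right)} = \frac{g}{3 + g}$ ($f{\left(g \right)} = \frac{g + 0}{g + 3} = \frac{g}{3 + g}$)
$v{\left(b,U \right)} = \frac{1}{-1 + \frac{b}{3 + b}}$ ($v{\left(b,U \right)} = \frac{1}{\frac{b}{3 + b} - 1} = \frac{1}{-1 + \frac{b}{3 + b}}$)
$\left(119 - 151\right) v{\left(-7,0 \right)} = \left(119 - 151\right) \left(-1 - - \frac{7}{3}\right) = - 32 \left(-1 + \frac{7}{3}\right) = \left(-32\right) \frac{4}{3} = - \frac{128}{3}$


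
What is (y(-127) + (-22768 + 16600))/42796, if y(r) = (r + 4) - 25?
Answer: -1579/10699 ≈ -0.14758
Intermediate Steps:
y(r) = -21 + r (y(r) = (4 + r) - 25 = -21 + r)
(y(-127) + (-22768 + 16600))/42796 = ((-21 - 127) + (-22768 + 16600))/42796 = (-148 - 6168)*(1/42796) = -6316*1/42796 = -1579/10699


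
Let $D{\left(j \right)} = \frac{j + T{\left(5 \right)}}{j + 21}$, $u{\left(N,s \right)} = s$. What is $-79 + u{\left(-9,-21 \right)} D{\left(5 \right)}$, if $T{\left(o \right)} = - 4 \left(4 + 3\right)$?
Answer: $- \frac{1571}{26} \approx -60.423$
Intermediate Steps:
$T{\left(o \right)} = -28$ ($T{\left(o \right)} = \left(-4\right) 7 = -28$)
$D{\left(j \right)} = \frac{-28 + j}{21 + j}$ ($D{\left(j \right)} = \frac{j - 28}{j + 21} = \frac{-28 + j}{21 + j}$)
$-79 + u{\left(-9,-21 \right)} D{\left(5 \right)} = -79 - 21 \frac{-28 + 5}{21 + 5} = -79 - 21 \cdot \frac{1}{26} \left(-23\right) = -79 - - \frac{483}{26} = -79 + \frac{483}{26} = - \frac{1571}{26}$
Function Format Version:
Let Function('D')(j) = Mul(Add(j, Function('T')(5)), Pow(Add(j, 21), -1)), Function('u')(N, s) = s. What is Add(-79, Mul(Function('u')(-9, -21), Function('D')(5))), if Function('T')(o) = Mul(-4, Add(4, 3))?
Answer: Rational(-1571, 26) ≈ -60.423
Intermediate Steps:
Function('T')(o) = -28 (Function('T')(o) = Mul(-4, 7) = -28)
Function('D')(j) = Mul(Pow(Add(21, j), -1), Add(-28, j)) (Function('D')(j) = Mul(Add(j, -28), Pow(Add(j, 21), -1)) = Mul(Add(-28, j), Pow(Add(21, j), -1)) = Mul(Pow(Add(21, j), -1), Add(-28, j)))
Add(-79, Mul(Function('u')(-9, -21), Function('D')(5))) = Add(-79, Mul(-21, Mul(Pow(Add(21, 5), -1), Add(-28, 5)))) = Add(-79, Mul(-21, Mul(Pow(26, -1), -23))) = Add(-79, Mul(-21, Mul(Rational(1, 26), -23))) = Add(-79, Mul(-21, Rational(-23, 26))) = Add(-79, Rational(483, 26)) = Rational(-1571, 26)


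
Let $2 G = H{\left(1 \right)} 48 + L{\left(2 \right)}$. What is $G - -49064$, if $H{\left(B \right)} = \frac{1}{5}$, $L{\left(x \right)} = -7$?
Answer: $\frac{490653}{10} \approx 49065.0$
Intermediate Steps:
$H{\left(B \right)} = \frac{1}{5}$
$G = \frac{13}{10}$ ($G = \frac{\frac{1}{5} \cdot 48 - 7}{2} = \frac{\frac{48}{5} - 7}{2} = \frac{1}{2} \cdot \frac{13}{5} = \frac{13}{10} \approx 1.3$)
$G - -49064 = \frac{13}{10} - -49064 = \frac{13}{10} + 49064 = \frac{490653}{10}$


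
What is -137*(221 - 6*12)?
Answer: -20413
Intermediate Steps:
-137*(221 - 6*12) = -137*(221 - 72) = -137*149 = -20413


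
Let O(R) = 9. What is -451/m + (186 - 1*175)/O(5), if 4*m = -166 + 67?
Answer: 175/9 ≈ 19.444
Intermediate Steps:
m = -99/4 (m = (-166 + 67)/4 = (¼)*(-99) = -99/4 ≈ -24.750)
-451/m + (186 - 1*175)/O(5) = -451/(-99/4) + (186 - 1*175)/9 = -451*(-4/99) + (186 - 175)*(⅑) = 164/9 + 11*(⅑) = 164/9 + 11/9 = 175/9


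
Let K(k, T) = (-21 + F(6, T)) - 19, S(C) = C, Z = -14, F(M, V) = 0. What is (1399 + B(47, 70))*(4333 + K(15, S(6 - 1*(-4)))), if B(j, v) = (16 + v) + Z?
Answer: 6315003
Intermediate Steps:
K(k, T) = -40 (K(k, T) = (-21 + 0) - 19 = -21 - 19 = -40)
B(j, v) = 2 + v (B(j, v) = (16 + v) - 14 = 2 + v)
(1399 + B(47, 70))*(4333 + K(15, S(6 - 1*(-4)))) = (1399 + (2 + 70))*(4333 - 40) = (1399 + 72)*4293 = 1471*4293 = 6315003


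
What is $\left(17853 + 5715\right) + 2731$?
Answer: $26299$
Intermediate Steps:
$\left(17853 + 5715\right) + 2731 = 23568 + 2731 = 26299$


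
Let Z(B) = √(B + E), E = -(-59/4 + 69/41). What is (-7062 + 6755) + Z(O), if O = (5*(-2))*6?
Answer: -307 + I*√315577/82 ≈ -307.0 + 6.8508*I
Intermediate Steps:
E = 2143/164 (E = -(-59*¼ + 69*(1/41)) = -(-59/4 + 69/41) = -1*(-2143/164) = 2143/164 ≈ 13.067)
O = -60 (O = -10*6 = -60)
Z(B) = √(2143/164 + B) (Z(B) = √(B + 2143/164) = √(2143/164 + B))
(-7062 + 6755) + Z(O) = (-7062 + 6755) + √(87863 + 6724*(-60))/82 = -307 + √(87863 - 403440)/82 = -307 + √(-315577)/82 = -307 + (I*√315577)/82 = -307 + I*√315577/82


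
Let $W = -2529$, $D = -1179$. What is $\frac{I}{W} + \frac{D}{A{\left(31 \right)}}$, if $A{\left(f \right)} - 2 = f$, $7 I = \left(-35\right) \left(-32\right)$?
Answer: $- \frac{995657}{27819} \approx -35.791$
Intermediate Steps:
$I = 160$ ($I = \frac{\left(-35\right) \left(-32\right)}{7} = \frac{1}{7} \cdot 1120 = 160$)
$A{\left(f \right)} = 2 + f$
$\frac{I}{W} + \frac{D}{A{\left(31 \right)}} = \frac{160}{-2529} - \frac{1179}{2 + 31} = 160 \left(- \frac{1}{2529}\right) - \frac{1179}{33} = - \frac{160}{2529} - \frac{393}{11} = - \frac{995657}{27819}$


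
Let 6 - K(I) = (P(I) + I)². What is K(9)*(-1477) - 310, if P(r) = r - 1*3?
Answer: 323153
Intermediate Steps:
P(r) = -3 + r (P(r) = r - 3 = -3 + r)
K(I) = 6 - (-3 + 2*I)² (K(I) = 6 - ((-3 + I) + I)² = 6 - (-3 + 2*I)²)
K(9)*(-1477) - 310 = (6 - (-3 + 2*9)²)*(-1477) - 310 = (6 - (-3 + 18)²)*(-1477) - 310 = (6 - 1*15²)*(-1477) - 310 = (6 - 1*225)*(-1477) - 310 = (6 - 225)*(-1477) - 310 = -219*(-1477) - 310 = 323463 - 310 = 323153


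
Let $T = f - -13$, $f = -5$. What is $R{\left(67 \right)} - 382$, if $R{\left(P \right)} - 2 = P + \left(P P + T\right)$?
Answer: $4184$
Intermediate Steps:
$T = 8$ ($T = -5 - -13 = -5 + 13 = 8$)
$R{\left(P \right)} = 10 + P + P^{2}$ ($R{\left(P \right)} = 2 + \left(P + \left(P P + 8\right)\right) = 2 + \left(P + \left(P^{2} + 8\right)\right) = 2 + \left(P + \left(8 + P^{2}\right)\right) = 2 + \left(8 + P + P^{2}\right) = 10 + P + P^{2}$)
$R{\left(67 \right)} - 382 = \left(10 + 67 + 67^{2}\right) - 382 = \left(10 + 67 + 4489\right) - 382 = 4566 - 382 = 4184$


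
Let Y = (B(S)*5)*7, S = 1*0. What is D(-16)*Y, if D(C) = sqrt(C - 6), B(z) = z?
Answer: 0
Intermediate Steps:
S = 0
D(C) = sqrt(-6 + C)
Y = 0 (Y = (0*5)*7 = 0*7 = 0)
D(-16)*Y = sqrt(-6 - 16)*0 = sqrt(-22)*0 = (I*sqrt(22))*0 = 0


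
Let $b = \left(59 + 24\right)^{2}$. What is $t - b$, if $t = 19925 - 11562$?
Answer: $1474$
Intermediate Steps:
$b = 6889$ ($b = 83^{2} = 6889$)
$t = 8363$
$t - b = 8363 - 6889 = 1474$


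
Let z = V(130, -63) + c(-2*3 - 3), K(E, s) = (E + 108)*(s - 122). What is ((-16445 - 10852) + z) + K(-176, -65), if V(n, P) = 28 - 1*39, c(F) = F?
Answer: -14601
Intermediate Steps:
V(n, P) = -11 (V(n, P) = 28 - 39 = -11)
K(E, s) = (-122 + s)*(108 + E) (K(E, s) = (108 + E)*(-122 + s) = (-122 + s)*(108 + E))
z = -20 (z = -11 + (-2*3 - 3) = -11 + (-6 - 3) = -11 - 9 = -20)
((-16445 - 10852) + z) + K(-176, -65) = ((-16445 - 10852) - 20) + (-13176 - 122*(-176) + 108*(-65) - 176*(-65)) = (-27297 - 20) + (-13176 + 21472 - 7020 + 11440) = -27317 + 12716 = -14601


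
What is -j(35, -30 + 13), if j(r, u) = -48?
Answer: 48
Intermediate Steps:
-j(35, -30 + 13) = -1*(-48) = 48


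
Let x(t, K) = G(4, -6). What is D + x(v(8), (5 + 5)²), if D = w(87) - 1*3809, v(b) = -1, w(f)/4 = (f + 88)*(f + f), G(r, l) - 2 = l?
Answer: 117987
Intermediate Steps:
G(r, l) = 2 + l
w(f) = 8*f*(88 + f) (w(f) = 4*((f + 88)*(f + f)) = 4*((88 + f)*(2*f)) = 4*(2*f*(88 + f)) = 8*f*(88 + f))
x(t, K) = -4 (x(t, K) = 2 - 6 = -4)
D = 117991 (D = 8*87*(88 + 87) - 1*3809 = 8*87*175 - 3809 = 121800 - 3809 = 117991)
D + x(v(8), (5 + 5)²) = 117991 - 4 = 117987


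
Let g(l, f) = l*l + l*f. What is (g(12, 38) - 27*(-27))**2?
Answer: 1766241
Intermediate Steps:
g(l, f) = l**2 + f*l
(g(12, 38) - 27*(-27))**2 = (12*(38 + 12) - 27*(-27))**2 = (12*50 + 729)**2 = (600 + 729)**2 = 1329**2 = 1766241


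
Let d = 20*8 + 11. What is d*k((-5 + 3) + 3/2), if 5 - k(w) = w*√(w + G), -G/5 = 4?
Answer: 855 + 171*I*√82/4 ≈ 855.0 + 387.12*I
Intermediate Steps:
G = -20 (G = -5*4 = -20)
k(w) = 5 - w*√(-20 + w) (k(w) = 5 - w*√(w - 20) = 5 - w*√(-20 + w))
d = 171 (d = 160 + 11 = 171)
d*k((-5 + 3) + 3/2) = 171*(5 - ((-5 + 3) + 3/2)*√(-20 + ((-5 + 3) + 3/2))) = 171*(5 - (-2 + 3*(½))*√(-20 + (-2 + 3*(½)))) = 171*(5 - (-2 + 3/2)*√(-20 + (-2 + 3/2))) = 171*(5 - 1*(-½)*√(-20 - ½)) = 171*(5 - 1*(-½)*√(-41/2)) = 171*(5 - 1*(-½)*I*√82/2) = 171*(5 + I*√82/4) = 855 + 171*I*√82/4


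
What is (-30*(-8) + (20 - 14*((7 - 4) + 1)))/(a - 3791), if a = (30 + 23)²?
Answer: -102/491 ≈ -0.20774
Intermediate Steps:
a = 2809 (a = 53² = 2809)
(-30*(-8) + (20 - 14*((7 - 4) + 1)))/(a - 3791) = (-30*(-8) + (20 - 14*((7 - 4) + 1)))/(2809 - 3791) = (240 + (20 - 14*(3 + 1)))/(-982) = (240 + (20 - 14*4))*(-1/982) = (240 + (20 - 56))*(-1/982) = (240 - 36)*(-1/982) = 204*(-1/982) = -102/491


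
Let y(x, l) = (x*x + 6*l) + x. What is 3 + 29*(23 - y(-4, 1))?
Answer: 148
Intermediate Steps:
y(x, l) = x + x² + 6*l (y(x, l) = (x² + 6*l) + x = x + x² + 6*l)
3 + 29*(23 - y(-4, 1)) = 3 + 29*(23 - (-4 + (-4)² + 6*1)) = 3 + 29*(23 - (-4 + 16 + 6)) = 3 + 29*(23 - 1*18) = 3 + 29*(23 - 18) = 3 + 29*5 = 3 + 145 = 148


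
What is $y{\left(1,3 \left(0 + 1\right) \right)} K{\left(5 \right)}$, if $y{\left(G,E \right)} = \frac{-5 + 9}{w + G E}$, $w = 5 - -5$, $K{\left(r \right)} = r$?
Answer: $\frac{20}{13} \approx 1.5385$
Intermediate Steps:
$w = 10$ ($w = 5 + 5 = 10$)
$y{\left(G,E \right)} = \frac{4}{10 + E G}$ ($y{\left(G,E \right)} = \frac{-5 + 9}{10 + G E} = \frac{4}{10 + E G}$)
$y{\left(1,3 \left(0 + 1\right) \right)} K{\left(5 \right)} = \frac{4}{10 + 3 \left(0 + 1\right) 1} \cdot 5 = \frac{4}{10 + 3 \cdot 1 \cdot 1} \cdot 5 = \frac{4}{10 + 3 \cdot 1} \cdot 5 = \frac{4}{10 + 3} \cdot 5 = \frac{4}{13} \cdot 5 = \frac{20}{13}$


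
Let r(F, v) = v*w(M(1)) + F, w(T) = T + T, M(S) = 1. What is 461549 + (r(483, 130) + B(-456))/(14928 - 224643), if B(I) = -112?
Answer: 96793747904/209715 ≈ 4.6155e+5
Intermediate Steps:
w(T) = 2*T
r(F, v) = F + 2*v (r(F, v) = v*(2*1) + F = v*2 + F = 2*v + F = F + 2*v)
461549 + (r(483, 130) + B(-456))/(14928 - 224643) = 461549 + ((483 + 2*130) - 112)/(14928 - 224643) = 461549 + ((483 + 260) - 112)/(-209715) = 461549 + (743 - 112)*(-1/209715) = 461549 + 631*(-1/209715) = 461549 - 631/209715 = 96793747904/209715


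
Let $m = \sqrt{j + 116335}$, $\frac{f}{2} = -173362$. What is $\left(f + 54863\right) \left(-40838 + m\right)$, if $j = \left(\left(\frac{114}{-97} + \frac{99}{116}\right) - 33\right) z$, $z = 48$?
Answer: $11919019518 - \frac{291861 \sqrt{907898875243}}{2813} \approx 1.182 \cdot 10^{10}$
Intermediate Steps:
$f = -346724$ ($f = 2 \left(-173362\right) = -346724$)
$j = - \frac{4499244}{2813}$ ($j = \left(\left(\frac{114}{-97} + \frac{99}{116}\right) - 33\right) 48 = \left(\left(114 \left(- \frac{1}{97}\right) + 99 \cdot \frac{1}{116}\right) - 33\right) 48 = \left(\left(- \frac{114}{97} + \frac{99}{116}\right) - 33\right) 48 = \left(- \frac{3621}{11252} - 33\right) 48 = \left(- \frac{374937}{11252}\right) 48 = - \frac{4499244}{2813} \approx -1599.4$)
$m = \frac{\sqrt{907898875243}}{2813}$ ($m = \sqrt{- \frac{4499244}{2813} + 116335} = \sqrt{\frac{322751111}{2813}} = \frac{\sqrt{907898875243}}{2813} \approx 338.73$)
$\left(f + 54863\right) \left(-40838 + m\right) = \left(-346724 + 54863\right) \left(-40838 + \frac{\sqrt{907898875243}}{2813}\right) = - 291861 \left(-40838 + \frac{\sqrt{907898875243}}{2813}\right) = 11919019518 - \frac{291861 \sqrt{907898875243}}{2813}$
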